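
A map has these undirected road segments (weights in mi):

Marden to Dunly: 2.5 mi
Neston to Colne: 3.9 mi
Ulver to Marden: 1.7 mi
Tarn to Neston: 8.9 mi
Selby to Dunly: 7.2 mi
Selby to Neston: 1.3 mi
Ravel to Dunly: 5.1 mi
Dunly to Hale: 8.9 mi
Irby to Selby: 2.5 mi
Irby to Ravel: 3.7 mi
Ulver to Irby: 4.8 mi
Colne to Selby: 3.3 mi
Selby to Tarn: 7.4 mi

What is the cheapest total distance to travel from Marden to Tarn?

Settle nodes by increasing distance from Marden:
Marden: 0
Ulver: 1.7  (via Marden)
Dunly: 2.5  (via Marden)
Irby: 6.5  (via Ulver)
Ravel: 7.6  (via Dunly)
Selby: 9  (via Irby)
Neston: 10.3  (via Selby)
Hale: 11.4  (via Dunly)
Colne: 12.3  (via Selby)
Tarn: 16.4  (via Selby)
Shortest route: Marden → Ulver → Irby → Selby → Tarn = 16.4 mi.

16.4 mi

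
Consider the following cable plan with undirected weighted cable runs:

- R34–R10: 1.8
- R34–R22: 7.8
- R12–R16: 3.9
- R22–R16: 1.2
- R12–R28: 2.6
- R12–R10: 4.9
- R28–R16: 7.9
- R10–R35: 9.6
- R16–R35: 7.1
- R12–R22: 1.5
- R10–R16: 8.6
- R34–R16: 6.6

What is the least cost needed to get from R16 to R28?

5.3

Running Dijkstra from R16:
R16: 0
R22: 1.2  (via R16)
R12: 2.7  (via R22)
R28: 5.3  (via R12)
Shortest route: R16 → R22 → R12 → R28 = 5.3.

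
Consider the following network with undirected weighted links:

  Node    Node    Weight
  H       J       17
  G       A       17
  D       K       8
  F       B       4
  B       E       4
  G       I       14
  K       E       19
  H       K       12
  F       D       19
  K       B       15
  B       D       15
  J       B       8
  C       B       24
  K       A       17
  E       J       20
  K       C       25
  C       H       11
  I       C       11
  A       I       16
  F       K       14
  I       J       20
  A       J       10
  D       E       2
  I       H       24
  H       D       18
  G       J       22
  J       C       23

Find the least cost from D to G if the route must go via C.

54

Shortest D→C: D → H → C = 29
Best C to G: C → I → G costing 25
Total via C: 29 + 25 = 54.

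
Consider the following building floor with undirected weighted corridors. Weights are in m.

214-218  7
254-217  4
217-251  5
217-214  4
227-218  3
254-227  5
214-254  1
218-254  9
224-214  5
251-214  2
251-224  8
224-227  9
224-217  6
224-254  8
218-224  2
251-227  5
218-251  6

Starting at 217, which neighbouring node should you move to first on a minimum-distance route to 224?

Enumerating some paths:
217 → 254 → 224: 4+8 = 12
217 → 254 → 214 → 224: 4+1+5 = 10
217 → 224: 6 = 6
217 → 214 → 224: 4+5 = 9
The minimum is 6 m via 217 → 224.
So from 217 the first move is to 224.

224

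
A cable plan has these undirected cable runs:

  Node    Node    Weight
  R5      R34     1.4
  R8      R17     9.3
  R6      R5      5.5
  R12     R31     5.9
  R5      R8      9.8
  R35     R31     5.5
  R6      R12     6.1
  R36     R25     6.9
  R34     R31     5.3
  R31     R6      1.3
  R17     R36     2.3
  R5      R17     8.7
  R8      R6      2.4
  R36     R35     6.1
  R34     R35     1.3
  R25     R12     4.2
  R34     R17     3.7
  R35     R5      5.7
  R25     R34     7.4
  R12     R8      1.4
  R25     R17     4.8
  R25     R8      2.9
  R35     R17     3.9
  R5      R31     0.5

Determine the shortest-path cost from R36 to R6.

9.2

Running Dijkstra from R36:
R36: 0
R17: 2.3  (via R36)
R34: 6  (via R17)
R35: 6.1  (via R36)
R25: 6.9  (via R36)
R5: 7.4  (via R34)
R31: 7.9  (via R5)
R6: 9.2  (via R31)
Shortest route: R36–R17–R34–R5–R31–R6 = 9.2.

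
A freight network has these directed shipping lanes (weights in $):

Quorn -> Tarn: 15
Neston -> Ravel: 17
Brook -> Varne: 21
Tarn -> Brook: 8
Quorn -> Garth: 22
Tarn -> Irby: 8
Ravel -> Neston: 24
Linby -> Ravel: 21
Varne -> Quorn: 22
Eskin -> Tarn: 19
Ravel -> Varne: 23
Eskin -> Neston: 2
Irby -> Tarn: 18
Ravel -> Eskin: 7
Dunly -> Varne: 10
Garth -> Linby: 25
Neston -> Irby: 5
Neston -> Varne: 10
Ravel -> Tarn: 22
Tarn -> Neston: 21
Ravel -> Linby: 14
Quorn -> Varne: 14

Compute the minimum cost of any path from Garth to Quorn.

Shortest distances from Garth:
Garth: 0
Linby: 25  (via Garth)
Ravel: 46  (via Linby)
Eskin: 53  (via Ravel)
Neston: 55  (via Eskin)
Irby: 60  (via Neston)
Varne: 65  (via Neston)
Tarn: 68  (via Ravel)
Brook: 76  (via Tarn)
Quorn: 87  (via Varne)
Shortest route: Garth–Linby–Ravel–Eskin–Neston–Varne–Quorn = $87.

$87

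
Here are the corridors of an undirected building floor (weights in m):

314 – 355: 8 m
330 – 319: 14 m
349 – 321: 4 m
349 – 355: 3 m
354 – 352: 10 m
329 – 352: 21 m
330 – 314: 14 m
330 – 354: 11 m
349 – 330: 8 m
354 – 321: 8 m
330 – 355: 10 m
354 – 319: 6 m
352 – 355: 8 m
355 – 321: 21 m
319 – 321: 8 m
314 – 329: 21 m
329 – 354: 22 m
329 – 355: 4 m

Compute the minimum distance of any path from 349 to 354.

Candidate routes:
349 → 321 → 354: 4+8 = 12
349 → 321 → 319 → 354: 4+8+6 = 18
349 → 330 → 354: 8+11 = 19
The minimum is 12 m via 349 → 321 → 354.

12 m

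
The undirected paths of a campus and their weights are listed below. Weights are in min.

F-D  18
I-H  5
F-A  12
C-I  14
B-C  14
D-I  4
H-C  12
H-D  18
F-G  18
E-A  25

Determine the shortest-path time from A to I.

Running Dijkstra from A:
A: 0
F: 12  (via A)
E: 25  (via A)
D: 30  (via F)
G: 30  (via F)
I: 34  (via D)
Shortest route: A–F–D–I = 34 min.

34 min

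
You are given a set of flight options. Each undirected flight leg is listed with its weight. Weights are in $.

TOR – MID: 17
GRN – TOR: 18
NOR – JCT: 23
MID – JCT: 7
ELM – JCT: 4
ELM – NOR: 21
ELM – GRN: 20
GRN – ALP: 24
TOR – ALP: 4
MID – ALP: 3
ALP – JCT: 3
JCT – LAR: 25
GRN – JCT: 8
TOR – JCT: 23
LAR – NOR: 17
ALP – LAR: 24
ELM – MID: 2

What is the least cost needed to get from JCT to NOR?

$23

Candidate routes:
JCT–ELM–NOR: 4+21 = 25
JCT–ALP–MID–ELM–NOR: 3+3+2+21 = 29
JCT–NOR: 23 = 23
Cheapest is JCT–NOR at $23.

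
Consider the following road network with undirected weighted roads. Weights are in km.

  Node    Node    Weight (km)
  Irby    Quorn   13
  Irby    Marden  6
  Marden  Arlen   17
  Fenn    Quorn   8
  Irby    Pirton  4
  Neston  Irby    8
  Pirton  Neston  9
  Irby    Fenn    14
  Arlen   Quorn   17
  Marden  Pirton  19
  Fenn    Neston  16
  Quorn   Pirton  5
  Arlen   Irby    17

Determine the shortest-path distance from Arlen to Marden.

Candidate routes:
Arlen → Marden: 17 = 17
Arlen → Quorn → Pirton → Irby → Marden: 17+5+4+6 = 32
Arlen → Quorn → Irby → Marden: 17+13+6 = 36
Arlen → Irby → Marden: 17+6 = 23
Cheapest is Arlen → Marden at 17 km.

17 km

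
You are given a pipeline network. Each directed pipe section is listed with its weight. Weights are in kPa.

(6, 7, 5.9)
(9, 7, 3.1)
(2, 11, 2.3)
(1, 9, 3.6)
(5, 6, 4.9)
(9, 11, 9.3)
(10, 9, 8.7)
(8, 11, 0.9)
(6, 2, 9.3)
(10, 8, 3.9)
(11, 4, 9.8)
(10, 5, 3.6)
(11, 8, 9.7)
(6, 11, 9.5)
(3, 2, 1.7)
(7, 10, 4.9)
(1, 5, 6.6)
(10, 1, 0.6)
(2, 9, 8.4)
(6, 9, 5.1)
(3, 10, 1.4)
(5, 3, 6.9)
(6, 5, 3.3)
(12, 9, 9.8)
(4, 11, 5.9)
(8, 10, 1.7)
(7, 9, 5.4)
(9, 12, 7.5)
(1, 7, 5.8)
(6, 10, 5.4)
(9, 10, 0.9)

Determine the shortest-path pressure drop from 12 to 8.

Shortest distances from 12:
12: 0
9: 9.8  (via 12)
10: 10.7  (via 9)
1: 11.3  (via 10)
7: 12.9  (via 9)
5: 14.3  (via 10)
8: 14.6  (via 10)
Shortest route: 12–9–10–8 = 14.6 kPa.

14.6 kPa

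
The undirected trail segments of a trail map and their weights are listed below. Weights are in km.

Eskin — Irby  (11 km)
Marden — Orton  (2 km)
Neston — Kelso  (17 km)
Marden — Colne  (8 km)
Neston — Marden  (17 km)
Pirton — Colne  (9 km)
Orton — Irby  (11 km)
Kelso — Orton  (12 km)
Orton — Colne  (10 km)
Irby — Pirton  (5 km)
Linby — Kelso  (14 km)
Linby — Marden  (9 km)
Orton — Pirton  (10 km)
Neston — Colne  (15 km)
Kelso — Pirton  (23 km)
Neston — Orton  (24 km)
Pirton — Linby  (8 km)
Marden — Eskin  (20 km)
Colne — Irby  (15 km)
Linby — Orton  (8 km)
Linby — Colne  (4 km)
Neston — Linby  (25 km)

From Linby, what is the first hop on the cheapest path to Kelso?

Candidate routes:
Linby - Kelso: 14 = 14
Linby - Orton - Kelso: 8+12 = 20
The minimum is 14 km via Linby - Kelso.
So from Linby the first move is to Kelso.

Kelso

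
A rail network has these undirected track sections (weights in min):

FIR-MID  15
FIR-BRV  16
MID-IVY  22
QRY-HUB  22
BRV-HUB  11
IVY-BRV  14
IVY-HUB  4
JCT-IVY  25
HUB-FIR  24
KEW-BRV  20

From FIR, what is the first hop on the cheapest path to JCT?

Compare a few routes:
FIR → BRV → IVY → JCT: 16+14+25 = 55
FIR → HUB → IVY → JCT: 24+4+25 = 53
FIR → BRV → HUB → IVY → JCT: 16+11+4+25 = 56
Cheapest is FIR → HUB → IVY → JCT at 53 min.
So from FIR the first move is to HUB.

HUB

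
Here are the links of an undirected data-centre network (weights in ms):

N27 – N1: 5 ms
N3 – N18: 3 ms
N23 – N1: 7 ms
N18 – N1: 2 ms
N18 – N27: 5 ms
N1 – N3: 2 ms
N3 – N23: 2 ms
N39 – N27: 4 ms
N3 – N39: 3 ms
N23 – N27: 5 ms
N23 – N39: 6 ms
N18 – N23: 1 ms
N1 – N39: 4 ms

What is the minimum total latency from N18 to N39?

Settle nodes by increasing distance from N18:
N18: 0
N23: 1  (via N18)
N1: 2  (via N18)
N3: 3  (via N18)
N27: 5  (via N18)
N39: 6  (via N1)
Shortest route: N18–N1–N39 = 6 ms.

6 ms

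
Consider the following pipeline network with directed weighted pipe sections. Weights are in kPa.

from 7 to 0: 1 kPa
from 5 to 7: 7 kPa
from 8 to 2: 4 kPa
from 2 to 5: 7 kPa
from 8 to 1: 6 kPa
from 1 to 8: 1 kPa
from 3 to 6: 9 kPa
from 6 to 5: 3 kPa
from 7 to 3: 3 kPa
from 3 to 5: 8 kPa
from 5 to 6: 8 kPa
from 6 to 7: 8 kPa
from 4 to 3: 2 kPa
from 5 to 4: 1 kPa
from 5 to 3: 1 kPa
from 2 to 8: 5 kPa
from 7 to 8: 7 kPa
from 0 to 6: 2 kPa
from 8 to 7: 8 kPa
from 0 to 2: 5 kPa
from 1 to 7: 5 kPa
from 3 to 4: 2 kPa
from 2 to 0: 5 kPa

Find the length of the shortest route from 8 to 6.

Settle nodes by increasing distance from 8:
8: 0
2: 4  (via 8)
1: 6  (via 8)
7: 8  (via 8)
0: 9  (via 2)
3: 11  (via 7)
5: 11  (via 2)
6: 11  (via 0)
Shortest route: 8–2–0–6 = 11 kPa.

11 kPa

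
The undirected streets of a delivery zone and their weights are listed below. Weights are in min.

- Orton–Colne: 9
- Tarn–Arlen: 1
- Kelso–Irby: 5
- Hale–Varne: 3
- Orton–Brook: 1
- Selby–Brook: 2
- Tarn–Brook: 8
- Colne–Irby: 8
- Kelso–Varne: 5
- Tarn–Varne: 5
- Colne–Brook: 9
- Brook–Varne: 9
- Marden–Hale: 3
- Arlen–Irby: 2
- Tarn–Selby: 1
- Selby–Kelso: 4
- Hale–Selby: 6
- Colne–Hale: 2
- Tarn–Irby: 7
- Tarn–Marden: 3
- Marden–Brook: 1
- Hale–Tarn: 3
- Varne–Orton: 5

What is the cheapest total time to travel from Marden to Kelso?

Running Dijkstra from Marden:
Marden: 0
Brook: 1  (via Marden)
Orton: 2  (via Brook)
Selby: 3  (via Brook)
Tarn: 3  (via Marden)
Hale: 3  (via Marden)
Arlen: 4  (via Tarn)
Colne: 5  (via Hale)
Varne: 6  (via Hale)
Irby: 6  (via Arlen)
Kelso: 7  (via Selby)
Shortest route: Marden → Brook → Selby → Kelso = 7 min.

7 min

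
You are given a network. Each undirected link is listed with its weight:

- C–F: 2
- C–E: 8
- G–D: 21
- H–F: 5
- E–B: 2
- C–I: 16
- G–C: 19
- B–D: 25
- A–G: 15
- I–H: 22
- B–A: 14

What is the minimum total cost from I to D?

51

Candidate routes:
I–C–E–B–D: 16+8+2+25 = 51
I–C–G–D: 16+19+21 = 56
The minimum is 51 via I–C–E–B–D.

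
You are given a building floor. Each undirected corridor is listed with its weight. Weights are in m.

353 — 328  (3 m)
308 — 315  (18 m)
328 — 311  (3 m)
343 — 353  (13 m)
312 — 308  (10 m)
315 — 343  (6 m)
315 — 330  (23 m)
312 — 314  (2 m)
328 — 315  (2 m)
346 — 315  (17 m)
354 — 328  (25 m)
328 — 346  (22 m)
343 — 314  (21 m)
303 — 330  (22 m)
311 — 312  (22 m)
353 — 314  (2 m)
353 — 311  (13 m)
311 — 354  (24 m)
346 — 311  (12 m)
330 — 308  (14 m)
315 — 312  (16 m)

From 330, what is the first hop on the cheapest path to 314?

308

Enumerating some paths:
330 - 308 - 312 - 314: 14+10+2 = 26
330 - 315 - 328 - 353 - 314: 23+2+3+2 = 30
330 - 308 - 315 - 328 - 353 - 314: 14+18+2+3+2 = 39
330 - 315 - 312 - 314: 23+16+2 = 41
The minimum is 26 m via 330 - 308 - 312 - 314.
So from 330 the first move is to 308.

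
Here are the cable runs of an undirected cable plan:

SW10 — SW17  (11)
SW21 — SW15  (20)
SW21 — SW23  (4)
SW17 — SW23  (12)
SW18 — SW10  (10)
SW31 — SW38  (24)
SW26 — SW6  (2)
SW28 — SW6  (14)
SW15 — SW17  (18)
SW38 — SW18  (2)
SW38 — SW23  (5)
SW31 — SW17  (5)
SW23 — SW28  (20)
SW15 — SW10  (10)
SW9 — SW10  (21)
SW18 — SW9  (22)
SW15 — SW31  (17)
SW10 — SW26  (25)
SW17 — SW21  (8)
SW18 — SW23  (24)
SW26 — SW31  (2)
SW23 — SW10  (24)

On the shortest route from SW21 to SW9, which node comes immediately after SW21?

SW23

Candidate routes:
SW21 → SW23 → SW17 → SW10 → SW9: 4+12+11+21 = 48
SW21 → SW23 → SW38 → SW18 → SW10 → SW9: 4+5+2+10+21 = 42
SW21 → SW17 → SW10 → SW9: 8+11+21 = 40
SW21 → SW23 → SW38 → SW18 → SW9: 4+5+2+22 = 33
Cheapest is SW21 → SW23 → SW38 → SW18 → SW9 at 33.
So from SW21 the first move is to SW23.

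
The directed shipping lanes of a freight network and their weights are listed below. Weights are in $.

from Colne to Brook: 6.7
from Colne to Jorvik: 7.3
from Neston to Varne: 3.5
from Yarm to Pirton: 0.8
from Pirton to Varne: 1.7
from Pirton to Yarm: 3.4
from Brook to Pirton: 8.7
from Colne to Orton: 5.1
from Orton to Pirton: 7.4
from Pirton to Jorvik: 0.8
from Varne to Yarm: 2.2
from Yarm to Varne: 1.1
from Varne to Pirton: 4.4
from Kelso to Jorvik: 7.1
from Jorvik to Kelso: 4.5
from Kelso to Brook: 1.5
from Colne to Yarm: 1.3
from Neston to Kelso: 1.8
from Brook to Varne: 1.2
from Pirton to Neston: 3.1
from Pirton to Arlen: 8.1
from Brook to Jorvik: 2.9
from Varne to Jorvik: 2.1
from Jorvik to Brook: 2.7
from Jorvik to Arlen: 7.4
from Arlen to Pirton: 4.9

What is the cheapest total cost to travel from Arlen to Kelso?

Shortest distances from Arlen:
Arlen: 0
Pirton: 4.9  (via Arlen)
Jorvik: 5.7  (via Pirton)
Varne: 6.6  (via Pirton)
Neston: 8  (via Pirton)
Yarm: 8.3  (via Pirton)
Brook: 8.4  (via Jorvik)
Kelso: 9.8  (via Neston)
Shortest route: Arlen → Pirton → Neston → Kelso = $9.8.

$9.8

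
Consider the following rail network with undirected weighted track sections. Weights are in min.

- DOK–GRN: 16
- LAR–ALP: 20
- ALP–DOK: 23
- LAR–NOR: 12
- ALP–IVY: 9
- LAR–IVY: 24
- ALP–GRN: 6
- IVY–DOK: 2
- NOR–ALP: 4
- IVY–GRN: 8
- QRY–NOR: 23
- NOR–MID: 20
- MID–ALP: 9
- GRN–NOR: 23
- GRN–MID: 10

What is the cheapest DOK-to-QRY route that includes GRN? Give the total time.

Best DOK to GRN: DOK → IVY → GRN costing 10
Shortest GRN→QRY: GRN → ALP → NOR → QRY = 33
Total via GRN: 10 + 33 = 43 min.

43 min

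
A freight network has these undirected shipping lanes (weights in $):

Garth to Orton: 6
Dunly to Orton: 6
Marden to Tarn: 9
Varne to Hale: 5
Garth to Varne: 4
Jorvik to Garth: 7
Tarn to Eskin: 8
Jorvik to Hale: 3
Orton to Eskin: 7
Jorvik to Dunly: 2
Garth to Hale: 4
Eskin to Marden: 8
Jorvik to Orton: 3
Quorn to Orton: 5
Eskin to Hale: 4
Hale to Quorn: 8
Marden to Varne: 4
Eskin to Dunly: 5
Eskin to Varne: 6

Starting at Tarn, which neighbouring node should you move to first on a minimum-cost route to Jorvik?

Candidate routes:
Tarn → Eskin → Hale → Jorvik: 8+4+3 = 15
Tarn → Eskin → Orton → Jorvik: 8+7+3 = 18
Tarn → Marden → Varne → Hale → Jorvik: 9+4+5+3 = 21
Tarn → Eskin → Varne → Hale → Jorvik: 8+6+5+3 = 22
Cheapest is Tarn → Eskin → Hale → Jorvik at $15.
So from Tarn the first move is to Eskin.

Eskin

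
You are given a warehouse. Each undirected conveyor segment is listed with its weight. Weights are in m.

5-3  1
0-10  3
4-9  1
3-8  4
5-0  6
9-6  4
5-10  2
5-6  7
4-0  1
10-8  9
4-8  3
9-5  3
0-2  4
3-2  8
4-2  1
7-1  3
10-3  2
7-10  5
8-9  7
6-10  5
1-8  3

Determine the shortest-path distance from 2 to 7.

10 m

Enumerating some paths:
2 - 4 - 9 - 5 - 10 - 7: 1+1+3+2+5 = 12
2 - 4 - 0 - 10 - 7: 1+1+3+5 = 10
Cheapest is 2 - 4 - 0 - 10 - 7 at 10 m.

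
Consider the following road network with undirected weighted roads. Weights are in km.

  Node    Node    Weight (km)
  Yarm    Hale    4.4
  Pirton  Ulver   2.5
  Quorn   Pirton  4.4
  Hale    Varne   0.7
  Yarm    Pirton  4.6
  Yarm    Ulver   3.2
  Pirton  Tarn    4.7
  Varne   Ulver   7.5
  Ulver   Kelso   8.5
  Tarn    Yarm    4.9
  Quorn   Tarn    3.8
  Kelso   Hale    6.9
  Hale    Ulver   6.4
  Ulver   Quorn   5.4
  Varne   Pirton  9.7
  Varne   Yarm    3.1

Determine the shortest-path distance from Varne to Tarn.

Shortest distances from Varne:
Varne: 0
Hale: 0.7  (via Varne)
Yarm: 3.1  (via Varne)
Ulver: 6.3  (via Yarm)
Kelso: 7.6  (via Hale)
Pirton: 7.7  (via Yarm)
Tarn: 8  (via Yarm)
Shortest route: Varne → Yarm → Tarn = 8 km.

8 km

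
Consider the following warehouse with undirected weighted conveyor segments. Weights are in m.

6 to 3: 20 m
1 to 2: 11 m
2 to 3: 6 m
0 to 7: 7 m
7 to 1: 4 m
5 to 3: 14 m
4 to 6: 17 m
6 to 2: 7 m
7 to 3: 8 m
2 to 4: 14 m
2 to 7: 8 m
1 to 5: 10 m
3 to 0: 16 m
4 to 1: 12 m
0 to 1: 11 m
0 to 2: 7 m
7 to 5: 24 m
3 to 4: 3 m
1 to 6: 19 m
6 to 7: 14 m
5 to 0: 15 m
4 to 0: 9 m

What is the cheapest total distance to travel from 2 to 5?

Candidate routes:
2 → 7 → 1 → 5: 8+4+10 = 22
2 → 3 → 5: 6+14 = 20
2 → 1 → 5: 11+10 = 21
2 → 0 → 5: 7+15 = 22
The minimum is 20 m via 2 → 3 → 5.

20 m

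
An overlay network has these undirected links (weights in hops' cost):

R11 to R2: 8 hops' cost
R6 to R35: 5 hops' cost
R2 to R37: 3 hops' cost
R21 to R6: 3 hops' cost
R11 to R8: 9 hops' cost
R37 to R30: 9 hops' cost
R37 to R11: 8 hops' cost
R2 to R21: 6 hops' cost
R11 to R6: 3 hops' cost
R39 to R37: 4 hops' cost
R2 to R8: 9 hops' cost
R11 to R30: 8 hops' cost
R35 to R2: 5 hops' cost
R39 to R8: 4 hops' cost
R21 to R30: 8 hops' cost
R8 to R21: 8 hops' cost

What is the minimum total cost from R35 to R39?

12 hops' cost

Enumerating some paths:
R35–R6–R11–R37–R39: 5+3+8+4 = 20
R35–R6–R21–R8–R39: 5+3+8+4 = 20
R35–R2–R37–R39: 5+3+4 = 12
R35–R2–R8–R39: 5+9+4 = 18
The minimum is 12 hops' cost via R35–R2–R37–R39.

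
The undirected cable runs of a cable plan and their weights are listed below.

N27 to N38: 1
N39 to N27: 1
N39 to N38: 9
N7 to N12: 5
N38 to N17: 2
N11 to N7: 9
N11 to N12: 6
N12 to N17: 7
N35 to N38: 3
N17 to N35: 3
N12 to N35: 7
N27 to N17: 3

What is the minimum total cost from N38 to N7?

14

Compare a few routes:
N38–N17–N12–N7: 2+7+5 = 14
N38–N27–N17–N12–N7: 1+3+7+5 = 16
N38–N35–N12–N7: 3+7+5 = 15
Cheapest is N38–N17–N12–N7 at 14.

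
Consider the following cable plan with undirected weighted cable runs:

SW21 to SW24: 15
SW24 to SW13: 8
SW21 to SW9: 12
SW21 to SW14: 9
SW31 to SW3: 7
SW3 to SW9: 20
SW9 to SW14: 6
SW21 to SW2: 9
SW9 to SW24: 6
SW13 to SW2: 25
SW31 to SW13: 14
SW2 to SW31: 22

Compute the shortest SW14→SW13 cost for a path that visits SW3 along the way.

47

Shortest SW14→SW3: SW14–SW9–SW3 = 26
Shortest SW3→SW13: SW3–SW31–SW13 = 21
Total via SW3: 26 + 21 = 47.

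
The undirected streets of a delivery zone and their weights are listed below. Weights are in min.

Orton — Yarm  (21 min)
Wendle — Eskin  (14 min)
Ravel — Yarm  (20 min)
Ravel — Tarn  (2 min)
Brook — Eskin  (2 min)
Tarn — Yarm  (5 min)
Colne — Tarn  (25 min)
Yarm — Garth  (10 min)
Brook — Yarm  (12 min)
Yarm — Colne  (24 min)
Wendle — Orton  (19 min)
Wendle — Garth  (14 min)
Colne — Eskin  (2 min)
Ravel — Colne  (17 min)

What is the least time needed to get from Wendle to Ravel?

31 min

Compare a few routes:
Wendle → Eskin → Colne → Ravel: 14+2+17 = 33
Wendle → Garth → Yarm → Tarn → Ravel: 14+10+5+2 = 31
The minimum is 31 min via Wendle → Garth → Yarm → Tarn → Ravel.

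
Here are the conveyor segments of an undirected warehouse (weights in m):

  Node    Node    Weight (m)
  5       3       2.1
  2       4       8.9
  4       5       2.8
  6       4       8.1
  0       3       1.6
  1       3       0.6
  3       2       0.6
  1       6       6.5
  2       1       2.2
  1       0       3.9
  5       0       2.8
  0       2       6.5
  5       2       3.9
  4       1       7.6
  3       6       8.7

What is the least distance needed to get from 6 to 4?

Settle nodes by increasing distance from 6:
6: 0
1: 6.5  (via 6)
3: 7.1  (via 1)
2: 7.7  (via 3)
4: 8.1  (via 6)
Shortest route: 6–4 = 8.1 m.

8.1 m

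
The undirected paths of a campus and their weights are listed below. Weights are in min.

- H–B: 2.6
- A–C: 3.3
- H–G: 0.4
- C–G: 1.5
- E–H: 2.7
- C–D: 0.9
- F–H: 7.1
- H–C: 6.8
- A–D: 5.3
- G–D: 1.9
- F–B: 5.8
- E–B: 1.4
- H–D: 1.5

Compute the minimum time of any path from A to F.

12.3 min

Compare a few routes:
A - C - D - G - H - F: 3.3+0.9+1.9+0.4+7.1 = 13.6
A - C - G - H - F: 3.3+1.5+0.4+7.1 = 12.3
A - C - D - H - F: 3.3+0.9+1.5+7.1 = 12.8
A - C - G - H - B - F: 3.3+1.5+0.4+2.6+5.8 = 13.6
The minimum is 12.3 min via A - C - G - H - F.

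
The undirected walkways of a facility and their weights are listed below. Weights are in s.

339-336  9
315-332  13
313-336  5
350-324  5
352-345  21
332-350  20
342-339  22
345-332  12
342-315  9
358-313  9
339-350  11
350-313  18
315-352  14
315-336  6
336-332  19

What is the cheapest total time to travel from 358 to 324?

32 s

Running Dijkstra from 358:
358: 0
313: 9  (via 358)
336: 14  (via 313)
315: 20  (via 336)
339: 23  (via 336)
350: 27  (via 313)
342: 29  (via 315)
324: 32  (via 350)
Shortest route: 358–313–350–324 = 32 s.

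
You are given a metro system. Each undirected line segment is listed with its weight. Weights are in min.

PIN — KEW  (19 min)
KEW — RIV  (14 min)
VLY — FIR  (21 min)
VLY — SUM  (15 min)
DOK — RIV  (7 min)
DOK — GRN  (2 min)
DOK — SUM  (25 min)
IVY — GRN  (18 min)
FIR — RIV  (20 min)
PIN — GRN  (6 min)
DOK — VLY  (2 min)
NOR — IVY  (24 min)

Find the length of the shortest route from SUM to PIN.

Candidate routes:
SUM - VLY - DOK - GRN - PIN: 15+2+2+6 = 25
SUM - DOK - GRN - PIN: 25+2+6 = 33
Cheapest is SUM - VLY - DOK - GRN - PIN at 25 min.

25 min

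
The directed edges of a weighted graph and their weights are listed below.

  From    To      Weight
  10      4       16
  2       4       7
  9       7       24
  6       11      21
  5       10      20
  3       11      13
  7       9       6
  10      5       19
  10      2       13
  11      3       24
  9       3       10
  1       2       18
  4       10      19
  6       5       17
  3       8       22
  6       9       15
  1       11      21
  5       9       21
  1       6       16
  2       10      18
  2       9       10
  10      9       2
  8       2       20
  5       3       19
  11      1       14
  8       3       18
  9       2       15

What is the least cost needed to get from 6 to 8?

Running Dijkstra from 6:
6: 0
9: 15  (via 6)
5: 17  (via 6)
11: 21  (via 6)
3: 25  (via 9)
2: 30  (via 9)
1: 35  (via 11)
4: 37  (via 2)
10: 37  (via 5)
7: 39  (via 9)
8: 47  (via 3)
Shortest route: 6 → 9 → 3 → 8 = 47.

47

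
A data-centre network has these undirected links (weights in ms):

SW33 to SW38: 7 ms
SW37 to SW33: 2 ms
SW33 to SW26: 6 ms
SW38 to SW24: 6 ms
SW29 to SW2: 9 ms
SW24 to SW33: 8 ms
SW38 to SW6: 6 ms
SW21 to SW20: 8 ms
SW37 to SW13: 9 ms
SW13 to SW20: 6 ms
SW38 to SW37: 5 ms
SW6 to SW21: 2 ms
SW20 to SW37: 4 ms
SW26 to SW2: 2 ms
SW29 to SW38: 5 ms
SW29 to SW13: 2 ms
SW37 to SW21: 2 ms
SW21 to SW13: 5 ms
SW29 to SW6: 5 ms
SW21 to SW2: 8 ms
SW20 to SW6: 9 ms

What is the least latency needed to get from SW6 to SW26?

12 ms

Running Dijkstra from SW6:
SW6: 0
SW21: 2  (via SW6)
SW37: 4  (via SW21)
SW29: 5  (via SW6)
SW38: 6  (via SW6)
SW33: 6  (via SW37)
SW13: 7  (via SW21)
SW20: 8  (via SW37)
SW2: 10  (via SW21)
SW24: 12  (via SW38)
SW26: 12  (via SW33)
Shortest route: SW6–SW21–SW37–SW33–SW26 = 12 ms.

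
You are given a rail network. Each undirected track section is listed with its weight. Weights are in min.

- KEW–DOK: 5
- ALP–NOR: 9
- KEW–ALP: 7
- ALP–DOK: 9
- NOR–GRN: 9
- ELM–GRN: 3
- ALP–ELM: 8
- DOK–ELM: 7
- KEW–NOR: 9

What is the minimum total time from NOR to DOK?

14 min

Candidate routes:
NOR - ALP - KEW - DOK: 9+7+5 = 21
NOR - ALP - DOK: 9+9 = 18
NOR - KEW - DOK: 9+5 = 14
NOR - GRN - ELM - DOK: 9+3+7 = 19
The minimum is 14 min via NOR - KEW - DOK.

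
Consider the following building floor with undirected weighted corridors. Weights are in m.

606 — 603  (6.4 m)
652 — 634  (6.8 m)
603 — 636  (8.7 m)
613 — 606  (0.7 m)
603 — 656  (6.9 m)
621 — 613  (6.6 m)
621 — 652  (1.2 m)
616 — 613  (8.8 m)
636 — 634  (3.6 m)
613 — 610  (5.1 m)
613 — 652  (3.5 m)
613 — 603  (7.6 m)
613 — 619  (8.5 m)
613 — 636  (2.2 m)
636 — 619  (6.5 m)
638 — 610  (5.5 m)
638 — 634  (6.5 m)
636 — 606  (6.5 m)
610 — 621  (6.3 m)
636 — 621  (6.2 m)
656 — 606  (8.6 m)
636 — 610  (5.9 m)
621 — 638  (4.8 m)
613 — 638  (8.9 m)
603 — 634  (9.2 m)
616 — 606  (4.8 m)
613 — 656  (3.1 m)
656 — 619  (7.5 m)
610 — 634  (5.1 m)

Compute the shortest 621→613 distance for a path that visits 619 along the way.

Best 621 to 619: 621 → 636 → 619 costing 12.7
Shortest 619→613: 619 → 613 = 8.5
Total via 619: 12.7 + 8.5 = 21.2 m.

21.2 m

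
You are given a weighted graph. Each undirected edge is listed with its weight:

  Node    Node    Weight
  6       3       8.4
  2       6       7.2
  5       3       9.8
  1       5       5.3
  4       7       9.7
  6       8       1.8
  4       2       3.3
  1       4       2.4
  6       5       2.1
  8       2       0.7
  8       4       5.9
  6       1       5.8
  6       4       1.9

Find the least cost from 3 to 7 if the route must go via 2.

Shortest 3→2: 3–6–8–2 = 10.9
Shortest 2→7: 2–4–7 = 13
Total via 2: 10.9 + 13 = 23.9.

23.9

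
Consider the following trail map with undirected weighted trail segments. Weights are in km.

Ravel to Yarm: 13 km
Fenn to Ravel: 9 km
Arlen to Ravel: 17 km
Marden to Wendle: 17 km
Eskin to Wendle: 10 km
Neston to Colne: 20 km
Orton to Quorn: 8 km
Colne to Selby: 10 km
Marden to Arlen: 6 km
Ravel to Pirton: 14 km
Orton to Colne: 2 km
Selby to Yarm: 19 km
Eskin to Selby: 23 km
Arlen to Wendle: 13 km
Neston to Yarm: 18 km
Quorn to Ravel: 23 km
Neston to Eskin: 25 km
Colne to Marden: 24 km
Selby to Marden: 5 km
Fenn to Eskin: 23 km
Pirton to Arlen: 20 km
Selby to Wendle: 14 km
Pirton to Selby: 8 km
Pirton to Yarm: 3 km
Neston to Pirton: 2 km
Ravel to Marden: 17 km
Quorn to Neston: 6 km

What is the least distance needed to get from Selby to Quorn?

Enumerating some paths:
Selby → Yarm → Pirton → Neston → Quorn: 19+3+2+6 = 30
Selby → Pirton → Neston → Quorn: 8+2+6 = 16
Selby → Colne → Orton → Quorn: 10+2+8 = 20
Cheapest is Selby → Pirton → Neston → Quorn at 16 km.

16 km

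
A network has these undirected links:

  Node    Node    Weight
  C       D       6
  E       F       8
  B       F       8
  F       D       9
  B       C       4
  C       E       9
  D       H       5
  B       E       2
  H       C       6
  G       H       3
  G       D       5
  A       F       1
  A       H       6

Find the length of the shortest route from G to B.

13

Enumerating some paths:
G - D - C - B: 5+6+4 = 15
G - H - C - B: 3+6+4 = 13
The minimum is 13 via G - H - C - B.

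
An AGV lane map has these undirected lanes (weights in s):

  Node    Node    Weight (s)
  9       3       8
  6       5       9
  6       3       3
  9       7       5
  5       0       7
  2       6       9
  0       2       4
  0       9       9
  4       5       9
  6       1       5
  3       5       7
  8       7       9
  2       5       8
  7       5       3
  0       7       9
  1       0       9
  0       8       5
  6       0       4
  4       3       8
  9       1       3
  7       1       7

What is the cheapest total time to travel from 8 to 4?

20 s

Shortest distances from 8:
8: 0
0: 5  (via 8)
2: 9  (via 0)
6: 9  (via 0)
7: 9  (via 8)
3: 12  (via 6)
5: 12  (via 0)
1: 14  (via 0)
9: 14  (via 0)
4: 20  (via 3)
Shortest route: 8 → 0 → 6 → 3 → 4 = 20 s.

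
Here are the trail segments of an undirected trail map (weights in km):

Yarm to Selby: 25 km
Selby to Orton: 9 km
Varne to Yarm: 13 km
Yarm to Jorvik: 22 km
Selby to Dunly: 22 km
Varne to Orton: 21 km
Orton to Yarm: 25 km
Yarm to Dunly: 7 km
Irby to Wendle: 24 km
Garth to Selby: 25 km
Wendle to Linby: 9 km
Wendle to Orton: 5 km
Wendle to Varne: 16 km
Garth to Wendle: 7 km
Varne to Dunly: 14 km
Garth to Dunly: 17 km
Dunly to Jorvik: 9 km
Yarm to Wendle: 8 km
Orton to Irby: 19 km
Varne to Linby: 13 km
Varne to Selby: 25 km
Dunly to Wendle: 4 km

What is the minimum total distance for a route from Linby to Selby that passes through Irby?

Best Linby to Irby: Linby–Wendle–Irby costing 33
Shortest Irby→Selby: Irby–Orton–Selby = 28
Total via Irby: 33 + 28 = 61 km.

61 km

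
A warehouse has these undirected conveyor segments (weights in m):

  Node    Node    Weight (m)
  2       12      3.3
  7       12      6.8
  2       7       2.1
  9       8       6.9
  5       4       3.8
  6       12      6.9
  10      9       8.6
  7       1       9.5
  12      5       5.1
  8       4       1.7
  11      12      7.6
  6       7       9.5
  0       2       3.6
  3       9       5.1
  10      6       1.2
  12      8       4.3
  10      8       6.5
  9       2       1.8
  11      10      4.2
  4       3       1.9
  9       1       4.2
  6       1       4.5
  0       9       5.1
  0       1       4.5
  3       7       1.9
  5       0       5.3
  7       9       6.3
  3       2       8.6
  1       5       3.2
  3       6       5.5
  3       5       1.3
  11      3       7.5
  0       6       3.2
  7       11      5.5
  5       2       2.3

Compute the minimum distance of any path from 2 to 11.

Candidate routes:
2 - 7 - 11: 2.1+5.5 = 7.6
2 - 12 - 11: 3.3+7.6 = 10.9
2 - 5 - 3 - 7 - 11: 2.3+1.3+1.9+5.5 = 11
Cheapest is 2 - 7 - 11 at 7.6 m.

7.6 m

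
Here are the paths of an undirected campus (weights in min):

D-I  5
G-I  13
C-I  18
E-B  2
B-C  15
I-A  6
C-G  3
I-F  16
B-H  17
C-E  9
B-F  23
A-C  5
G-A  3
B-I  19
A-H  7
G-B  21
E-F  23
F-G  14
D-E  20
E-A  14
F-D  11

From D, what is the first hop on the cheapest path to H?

Compare a few routes:
D–I–G–C–A–H: 5+13+3+5+7 = 33
D–I–G–A–H: 5+13+3+7 = 28
D–I–A–H: 5+6+7 = 18
Cheapest is D–I–A–H at 18 min.
So from D the first move is to I.

I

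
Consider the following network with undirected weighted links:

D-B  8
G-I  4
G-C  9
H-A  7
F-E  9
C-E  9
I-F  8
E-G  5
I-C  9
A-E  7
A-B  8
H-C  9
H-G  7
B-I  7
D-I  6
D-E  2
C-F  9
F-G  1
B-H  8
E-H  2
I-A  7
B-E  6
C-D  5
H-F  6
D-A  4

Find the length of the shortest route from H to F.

Enumerating some paths:
H–G–F: 7+1 = 8
H–F: 6 = 6
H–E–G–F: 2+5+1 = 8
H–E–F: 2+9 = 11
Cheapest is H–F at 6.

6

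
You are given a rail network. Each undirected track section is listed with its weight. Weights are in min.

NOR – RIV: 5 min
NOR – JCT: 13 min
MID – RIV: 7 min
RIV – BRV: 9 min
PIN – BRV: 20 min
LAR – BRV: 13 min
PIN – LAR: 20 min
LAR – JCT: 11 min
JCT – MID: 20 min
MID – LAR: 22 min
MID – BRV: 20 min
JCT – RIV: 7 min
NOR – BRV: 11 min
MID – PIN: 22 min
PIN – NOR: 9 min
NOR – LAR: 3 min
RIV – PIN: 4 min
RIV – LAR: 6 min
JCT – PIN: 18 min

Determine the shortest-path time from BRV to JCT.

16 min

Settle nodes by increasing distance from BRV:
BRV: 0
RIV: 9  (via BRV)
NOR: 11  (via BRV)
PIN: 13  (via RIV)
LAR: 13  (via BRV)
MID: 16  (via RIV)
JCT: 16  (via RIV)
Shortest route: BRV–RIV–JCT = 16 min.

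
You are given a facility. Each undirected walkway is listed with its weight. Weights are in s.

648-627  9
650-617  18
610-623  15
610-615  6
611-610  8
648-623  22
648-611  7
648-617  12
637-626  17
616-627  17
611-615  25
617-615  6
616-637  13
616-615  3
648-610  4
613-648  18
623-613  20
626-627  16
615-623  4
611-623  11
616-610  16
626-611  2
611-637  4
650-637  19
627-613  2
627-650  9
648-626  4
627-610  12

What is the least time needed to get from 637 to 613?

Enumerating some paths:
637–611–648–627–613: 4+7+9+2 = 22
637–611–626–648–627–613: 4+2+4+9+2 = 21
637–611–610–627–613: 4+8+12+2 = 26
637–611–626–627–613: 4+2+16+2 = 24
The minimum is 21 s via 637–611–626–648–627–613.

21 s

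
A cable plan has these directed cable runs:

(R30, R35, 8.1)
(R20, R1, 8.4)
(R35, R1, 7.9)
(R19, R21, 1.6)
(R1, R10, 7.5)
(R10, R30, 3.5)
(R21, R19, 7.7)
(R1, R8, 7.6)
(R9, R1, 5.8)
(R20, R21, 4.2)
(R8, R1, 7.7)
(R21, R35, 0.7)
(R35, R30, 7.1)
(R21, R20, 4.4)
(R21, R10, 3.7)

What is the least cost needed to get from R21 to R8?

16.2

Settle nodes by increasing distance from R21:
R21: 0
R35: 0.7  (via R21)
R10: 3.7  (via R21)
R20: 4.4  (via R21)
R30: 7.2  (via R10)
R19: 7.7  (via R21)
R1: 8.6  (via R35)
R8: 16.2  (via R1)
Shortest route: R21 → R35 → R1 → R8 = 16.2.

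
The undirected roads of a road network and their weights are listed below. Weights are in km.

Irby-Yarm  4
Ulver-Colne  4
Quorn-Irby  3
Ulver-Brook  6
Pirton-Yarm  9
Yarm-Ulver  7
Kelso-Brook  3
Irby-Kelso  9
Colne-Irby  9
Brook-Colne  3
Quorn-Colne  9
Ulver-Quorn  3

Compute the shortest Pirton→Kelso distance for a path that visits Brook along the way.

Shortest Pirton→Brook: Pirton → Yarm → Ulver → Brook = 22
Best Brook to Kelso: Brook → Kelso costing 3
Total via Brook: 22 + 3 = 25 km.

25 km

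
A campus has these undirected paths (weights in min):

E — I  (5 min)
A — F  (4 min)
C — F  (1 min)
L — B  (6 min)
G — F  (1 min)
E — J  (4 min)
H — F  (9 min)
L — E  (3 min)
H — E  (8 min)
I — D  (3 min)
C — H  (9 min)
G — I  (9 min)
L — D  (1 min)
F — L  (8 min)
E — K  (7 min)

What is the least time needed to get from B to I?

Compare a few routes:
B → L → D → I: 6+1+3 = 10
B → L → E → I: 6+3+5 = 14
The minimum is 10 min via B → L → D → I.

10 min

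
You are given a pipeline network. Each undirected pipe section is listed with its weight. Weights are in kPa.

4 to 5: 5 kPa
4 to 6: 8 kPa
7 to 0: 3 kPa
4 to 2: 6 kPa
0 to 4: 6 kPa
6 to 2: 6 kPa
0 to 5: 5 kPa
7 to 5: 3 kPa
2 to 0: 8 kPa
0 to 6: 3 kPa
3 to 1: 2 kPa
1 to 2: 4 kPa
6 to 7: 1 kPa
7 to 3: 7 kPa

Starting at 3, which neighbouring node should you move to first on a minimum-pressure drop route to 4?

Candidate routes:
3 → 7 → 5 → 4: 7+3+5 = 15
3 → 1 → 2 → 4: 2+4+6 = 12
Cheapest is 3 → 1 → 2 → 4 at 12 kPa.
So from 3 the first move is to 1.

1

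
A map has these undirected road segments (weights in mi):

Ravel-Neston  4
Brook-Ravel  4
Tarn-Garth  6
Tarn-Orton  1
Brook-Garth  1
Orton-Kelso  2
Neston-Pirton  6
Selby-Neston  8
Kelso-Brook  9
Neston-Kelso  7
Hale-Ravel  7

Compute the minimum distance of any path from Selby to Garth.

Compare a few routes:
Selby → Neston → Ravel → Brook → Garth: 8+4+4+1 = 17
Selby → Neston → Kelso → Orton → Tarn → Garth: 8+7+2+1+6 = 24
Cheapest is Selby → Neston → Ravel → Brook → Garth at 17 mi.

17 mi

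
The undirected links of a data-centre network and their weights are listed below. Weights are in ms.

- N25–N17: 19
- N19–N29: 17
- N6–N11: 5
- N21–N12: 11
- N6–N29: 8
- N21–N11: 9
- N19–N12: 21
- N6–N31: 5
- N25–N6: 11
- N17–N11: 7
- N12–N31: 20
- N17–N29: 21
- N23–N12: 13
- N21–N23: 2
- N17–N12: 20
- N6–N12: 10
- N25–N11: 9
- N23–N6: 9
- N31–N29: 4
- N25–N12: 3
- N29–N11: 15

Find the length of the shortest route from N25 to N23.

Enumerating some paths:
N25–N11–N21–N23: 9+9+2 = 20
N25–N6–N23: 11+9 = 20
N25–N12–N6–N23: 3+10+9 = 22
N25–N12–N23: 3+13 = 16
The minimum is 16 ms via N25–N12–N23.

16 ms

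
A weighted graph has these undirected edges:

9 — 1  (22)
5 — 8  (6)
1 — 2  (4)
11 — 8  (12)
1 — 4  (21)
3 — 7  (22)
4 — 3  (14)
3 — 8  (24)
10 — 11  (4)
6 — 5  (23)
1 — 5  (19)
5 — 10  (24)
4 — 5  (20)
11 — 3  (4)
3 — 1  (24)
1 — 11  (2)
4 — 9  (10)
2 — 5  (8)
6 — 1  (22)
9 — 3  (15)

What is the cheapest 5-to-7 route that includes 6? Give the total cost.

73

Shortest 5→6: 5 → 6 = 23
Shortest 6→7: 6 → 1 → 11 → 3 → 7 = 50
Total via 6: 23 + 50 = 73.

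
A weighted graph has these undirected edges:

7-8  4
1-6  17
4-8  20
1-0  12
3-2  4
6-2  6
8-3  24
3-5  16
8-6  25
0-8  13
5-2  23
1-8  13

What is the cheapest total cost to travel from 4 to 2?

48

Shortest distances from 4:
4: 0
8: 20  (via 4)
7: 24  (via 8)
0: 33  (via 8)
1: 33  (via 8)
3: 44  (via 8)
6: 45  (via 8)
2: 48  (via 3)
Shortest route: 4 → 8 → 3 → 2 = 48.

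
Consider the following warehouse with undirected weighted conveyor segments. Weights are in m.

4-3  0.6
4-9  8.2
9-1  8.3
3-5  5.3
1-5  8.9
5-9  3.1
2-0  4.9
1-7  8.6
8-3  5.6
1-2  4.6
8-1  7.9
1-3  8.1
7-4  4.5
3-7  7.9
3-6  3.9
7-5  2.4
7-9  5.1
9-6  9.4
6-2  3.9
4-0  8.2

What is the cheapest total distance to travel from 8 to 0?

14.4 m

Compare a few routes:
8–3–1–2–0: 5.6+8.1+4.6+4.9 = 23.2
8–3–6–2–0: 5.6+3.9+3.9+4.9 = 18.3
8–1–2–0: 7.9+4.6+4.9 = 17.4
8–3–4–0: 5.6+0.6+8.2 = 14.4
Cheapest is 8–3–4–0 at 14.4 m.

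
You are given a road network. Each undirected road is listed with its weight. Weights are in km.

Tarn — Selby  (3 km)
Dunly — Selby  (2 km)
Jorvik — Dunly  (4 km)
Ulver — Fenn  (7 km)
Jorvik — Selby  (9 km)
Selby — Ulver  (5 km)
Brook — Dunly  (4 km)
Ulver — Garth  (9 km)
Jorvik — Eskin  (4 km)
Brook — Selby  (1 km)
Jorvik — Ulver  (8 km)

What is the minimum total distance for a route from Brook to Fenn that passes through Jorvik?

22 km

Best Brook to Jorvik: Brook → Selby → Dunly → Jorvik costing 7
Best Jorvik to Fenn: Jorvik → Ulver → Fenn costing 15
Total via Jorvik: 7 + 15 = 22 km.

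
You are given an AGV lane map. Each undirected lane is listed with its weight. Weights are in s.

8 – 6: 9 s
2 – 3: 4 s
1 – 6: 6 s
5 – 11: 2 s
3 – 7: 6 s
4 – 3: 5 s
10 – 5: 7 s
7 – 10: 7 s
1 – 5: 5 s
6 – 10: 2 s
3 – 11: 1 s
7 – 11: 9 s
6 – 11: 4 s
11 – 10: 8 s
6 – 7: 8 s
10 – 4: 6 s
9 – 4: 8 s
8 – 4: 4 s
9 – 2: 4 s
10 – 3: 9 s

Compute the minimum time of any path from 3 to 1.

Enumerating some paths:
3–11–5–1: 1+2+5 = 8
3–11–6–1: 1+4+6 = 11
3–10–6–1: 9+2+6 = 17
The minimum is 8 s via 3–11–5–1.

8 s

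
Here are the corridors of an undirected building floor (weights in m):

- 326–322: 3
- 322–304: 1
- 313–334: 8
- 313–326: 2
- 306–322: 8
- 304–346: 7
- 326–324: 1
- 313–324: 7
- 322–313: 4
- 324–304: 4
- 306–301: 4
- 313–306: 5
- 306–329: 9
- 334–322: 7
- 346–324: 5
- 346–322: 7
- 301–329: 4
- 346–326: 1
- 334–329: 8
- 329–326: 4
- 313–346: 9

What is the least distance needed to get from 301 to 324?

9 m

Settle nodes by increasing distance from 301:
301: 0
329: 4  (via 301)
306: 4  (via 301)
326: 8  (via 329)
346: 9  (via 326)
324: 9  (via 326)
Shortest route: 301 → 329 → 326 → 324 = 9 m.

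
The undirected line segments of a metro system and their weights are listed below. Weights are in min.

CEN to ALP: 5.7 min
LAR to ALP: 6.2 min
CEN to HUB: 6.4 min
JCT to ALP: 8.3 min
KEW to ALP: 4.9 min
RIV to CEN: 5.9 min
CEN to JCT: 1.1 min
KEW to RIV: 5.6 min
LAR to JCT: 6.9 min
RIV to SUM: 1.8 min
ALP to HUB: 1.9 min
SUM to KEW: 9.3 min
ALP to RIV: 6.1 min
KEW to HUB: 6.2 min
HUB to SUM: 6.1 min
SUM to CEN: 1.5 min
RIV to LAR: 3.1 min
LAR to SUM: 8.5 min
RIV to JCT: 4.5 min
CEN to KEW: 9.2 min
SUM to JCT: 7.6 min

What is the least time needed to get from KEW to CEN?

8.9 min

Settle nodes by increasing distance from KEW:
KEW: 0
ALP: 4.9  (via KEW)
RIV: 5.6  (via KEW)
HUB: 6.2  (via KEW)
SUM: 7.4  (via RIV)
LAR: 8.7  (via RIV)
CEN: 8.9  (via SUM)
Shortest route: KEW–RIV–SUM–CEN = 8.9 min.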